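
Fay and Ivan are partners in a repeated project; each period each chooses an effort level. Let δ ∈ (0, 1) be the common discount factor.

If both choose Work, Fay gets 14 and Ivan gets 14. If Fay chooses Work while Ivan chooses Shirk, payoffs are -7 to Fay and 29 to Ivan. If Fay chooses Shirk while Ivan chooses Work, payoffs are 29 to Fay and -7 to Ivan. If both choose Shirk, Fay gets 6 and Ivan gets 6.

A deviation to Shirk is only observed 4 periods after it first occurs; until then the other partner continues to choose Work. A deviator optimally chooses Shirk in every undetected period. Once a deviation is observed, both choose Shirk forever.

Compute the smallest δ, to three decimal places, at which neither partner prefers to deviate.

0.899

Deviating for the 4 undetected periods gains 29−14 = 15 per period over cooperation, then loses 14−6 = 8 per period forever once punishment starts.
Gain: 15(1 + δ + … + δ^3); loss: 8·δ^4/(1−δ).
No profitable deviation ⇔ 15(1−δ^4) ≤ 8·δ^4, i.e. δ^4 ≥ 15/(15+8) = 15/23.
Hence δ ≥ (15/23)^(1/4) ≈ 0.899.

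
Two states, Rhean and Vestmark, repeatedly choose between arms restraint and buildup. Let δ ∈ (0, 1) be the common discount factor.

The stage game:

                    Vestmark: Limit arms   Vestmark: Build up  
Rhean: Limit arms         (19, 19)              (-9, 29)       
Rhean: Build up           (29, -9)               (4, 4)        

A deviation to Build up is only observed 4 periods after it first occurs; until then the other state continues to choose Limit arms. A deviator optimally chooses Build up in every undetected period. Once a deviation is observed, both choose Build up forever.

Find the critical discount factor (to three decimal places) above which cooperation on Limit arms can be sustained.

0.795

The best deviation is to choose Build up for all 4 undetected periods, earning 29 each, then 4 forever once detected.
Deviation value: 29(1−δ^4)/(1−δ) + 4δ^4/(1−δ); cooperation value: 19/(1−δ).
IC: 19 ≥ 29(1−δ^4) + 4δ^4 = 29 − 25δ^4.
So δ^4 ≥ 10/25 = 2/5, giving δ ≥ (2/5)^(1/4) ≈ 0.795.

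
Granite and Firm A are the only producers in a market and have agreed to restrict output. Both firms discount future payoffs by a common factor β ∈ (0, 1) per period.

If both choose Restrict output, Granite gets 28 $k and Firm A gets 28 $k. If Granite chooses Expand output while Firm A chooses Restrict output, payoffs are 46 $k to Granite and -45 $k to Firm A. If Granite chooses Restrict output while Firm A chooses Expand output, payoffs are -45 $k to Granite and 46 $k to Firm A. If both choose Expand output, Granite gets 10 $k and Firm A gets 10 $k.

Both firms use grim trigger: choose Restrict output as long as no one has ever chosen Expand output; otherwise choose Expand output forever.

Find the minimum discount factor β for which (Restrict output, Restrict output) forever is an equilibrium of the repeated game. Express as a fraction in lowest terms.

Cooperation forever yields 28 each period: 28/(1−β).
Deviating yields 46 once, then 10 forever: 46 + 10β/(1−β).
No profitable deviation requires 28/(1−β) ≥ 46 + 10β/(1−β).
Multiplying by (1−β): 28 ≥ 46(1−β) + 10β = 46 − 36β.
So 36β ≥ 18, i.e. β ≥ 18/36 = 1/2.

1/2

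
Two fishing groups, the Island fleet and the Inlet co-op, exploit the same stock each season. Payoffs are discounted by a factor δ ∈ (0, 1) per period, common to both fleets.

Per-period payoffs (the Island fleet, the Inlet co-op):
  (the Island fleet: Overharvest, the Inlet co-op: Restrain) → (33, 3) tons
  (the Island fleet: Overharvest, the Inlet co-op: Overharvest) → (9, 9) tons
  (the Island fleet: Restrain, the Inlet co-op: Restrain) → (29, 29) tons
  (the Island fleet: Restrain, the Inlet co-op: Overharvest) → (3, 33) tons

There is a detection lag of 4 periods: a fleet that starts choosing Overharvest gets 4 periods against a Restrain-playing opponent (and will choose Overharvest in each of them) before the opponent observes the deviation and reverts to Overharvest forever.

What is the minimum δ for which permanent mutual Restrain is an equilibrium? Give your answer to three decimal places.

0.639

The best deviation is to choose Overharvest for all 4 undetected periods, earning 33 each, then 9 forever once detected.
Deviation value: 33(1−δ^4)/(1−δ) + 9δ^4/(1−δ); cooperation value: 29/(1−δ).
IC: 29 ≥ 33(1−δ^4) + 9δ^4 = 33 − 24δ^4.
So δ^4 ≥ 4/24 = 1/6, giving δ ≥ (1/6)^(1/4) ≈ 0.639.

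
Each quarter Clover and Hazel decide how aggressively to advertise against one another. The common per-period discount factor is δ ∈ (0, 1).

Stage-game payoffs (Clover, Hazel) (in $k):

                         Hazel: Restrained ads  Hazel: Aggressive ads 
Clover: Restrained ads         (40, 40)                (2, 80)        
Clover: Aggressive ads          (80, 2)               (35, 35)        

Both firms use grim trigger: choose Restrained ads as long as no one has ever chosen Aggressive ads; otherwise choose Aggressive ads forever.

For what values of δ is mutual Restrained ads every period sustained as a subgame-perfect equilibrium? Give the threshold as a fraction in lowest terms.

8/9

One-period gain from deviating is 80 − 40 = 40. The loss is 40 − 35 = 5 in every subsequent period, with present value 5·δ/(1−δ).
Deviation is unprofitable when 5·δ/(1−δ) ≥ 40, i.e. δ/(1−δ) ≥ 8.
Equivalently δ ≥ 40/(40+5) = 8/9.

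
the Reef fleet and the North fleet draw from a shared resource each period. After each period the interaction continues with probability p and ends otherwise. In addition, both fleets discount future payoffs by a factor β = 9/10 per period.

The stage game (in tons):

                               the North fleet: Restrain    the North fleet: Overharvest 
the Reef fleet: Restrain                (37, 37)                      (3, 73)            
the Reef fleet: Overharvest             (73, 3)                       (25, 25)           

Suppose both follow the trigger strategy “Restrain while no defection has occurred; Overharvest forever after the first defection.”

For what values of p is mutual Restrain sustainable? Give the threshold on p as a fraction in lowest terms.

Expected continuation weight on next period's payoff is β·p = 9/10·p, which plays the role of the discount factor.
Cooperation requires 9/10·p ≥ (73−37)/(73−25) = 3/4, hence p ≥ 5/6.

5/6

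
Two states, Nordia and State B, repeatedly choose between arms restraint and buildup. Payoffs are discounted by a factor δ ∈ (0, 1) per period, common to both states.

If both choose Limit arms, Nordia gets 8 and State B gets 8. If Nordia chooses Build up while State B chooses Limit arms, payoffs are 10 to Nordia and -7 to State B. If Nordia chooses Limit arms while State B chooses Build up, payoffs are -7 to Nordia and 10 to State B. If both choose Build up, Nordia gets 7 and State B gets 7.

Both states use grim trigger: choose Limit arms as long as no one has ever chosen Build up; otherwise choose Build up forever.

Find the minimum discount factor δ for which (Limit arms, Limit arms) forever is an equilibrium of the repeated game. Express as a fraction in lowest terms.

Under grim trigger the critical discount factor is (T−C)/(T−P) with T = 10, C = 8, P = 7.
δ* = (10−8)/(10−7) = 2/3.

2/3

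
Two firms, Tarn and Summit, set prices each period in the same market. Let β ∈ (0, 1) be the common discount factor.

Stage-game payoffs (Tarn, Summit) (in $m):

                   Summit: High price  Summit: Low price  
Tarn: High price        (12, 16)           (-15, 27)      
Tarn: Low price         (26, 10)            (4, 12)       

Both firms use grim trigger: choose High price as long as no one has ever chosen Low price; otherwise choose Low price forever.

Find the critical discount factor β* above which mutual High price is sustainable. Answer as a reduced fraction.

11/15

For Tarn: deviation gain 26−12 = 14, per-period punishment loss 12−4 = 8. IC gives β ≥ 14/22 = 7/11.
For Summit: gain 11, loss 4 per period, so β ≥ 11/15.
The tighter constraint is Summit's, so cooperation needs β ≥ 11/15.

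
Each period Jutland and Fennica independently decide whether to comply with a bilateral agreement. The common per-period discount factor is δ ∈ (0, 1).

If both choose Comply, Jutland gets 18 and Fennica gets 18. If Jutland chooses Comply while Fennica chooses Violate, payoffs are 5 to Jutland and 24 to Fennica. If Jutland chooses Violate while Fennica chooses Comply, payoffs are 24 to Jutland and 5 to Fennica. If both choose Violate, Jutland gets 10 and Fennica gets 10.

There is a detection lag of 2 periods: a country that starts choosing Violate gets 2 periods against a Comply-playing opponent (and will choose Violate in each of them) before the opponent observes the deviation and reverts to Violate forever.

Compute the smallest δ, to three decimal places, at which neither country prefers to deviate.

0.655

A deviator earns 24 for 2 periods, then 10 forever; cooperating earns 18 forever. Multiplying the IC by (1−δ):
18 ≥ 24(1−δ^2) + 10δ^2, so 14·δ^2 ≥ 6 and δ^2 ≥ 3/7.
δ ≥ (3/7)^(1/2) ≈ 0.655.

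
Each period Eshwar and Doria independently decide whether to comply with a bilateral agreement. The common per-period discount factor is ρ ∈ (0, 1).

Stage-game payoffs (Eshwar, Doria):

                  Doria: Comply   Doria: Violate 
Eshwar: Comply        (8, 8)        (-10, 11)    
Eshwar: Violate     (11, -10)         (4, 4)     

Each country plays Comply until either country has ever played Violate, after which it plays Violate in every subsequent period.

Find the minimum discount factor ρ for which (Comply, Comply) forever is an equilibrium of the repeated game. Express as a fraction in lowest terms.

3/7

Cooperation forever yields 8 each period: 8/(1−ρ).
Deviating yields 11 once, then 4 forever: 11 + 4ρ/(1−ρ).
No profitable deviation requires 8/(1−ρ) ≥ 11 + 4ρ/(1−ρ).
Multiplying by (1−ρ): 8 ≥ 11(1−ρ) + 4ρ = 11 − 7ρ.
So 7ρ ≥ 3, i.e. ρ ≥ 3/7.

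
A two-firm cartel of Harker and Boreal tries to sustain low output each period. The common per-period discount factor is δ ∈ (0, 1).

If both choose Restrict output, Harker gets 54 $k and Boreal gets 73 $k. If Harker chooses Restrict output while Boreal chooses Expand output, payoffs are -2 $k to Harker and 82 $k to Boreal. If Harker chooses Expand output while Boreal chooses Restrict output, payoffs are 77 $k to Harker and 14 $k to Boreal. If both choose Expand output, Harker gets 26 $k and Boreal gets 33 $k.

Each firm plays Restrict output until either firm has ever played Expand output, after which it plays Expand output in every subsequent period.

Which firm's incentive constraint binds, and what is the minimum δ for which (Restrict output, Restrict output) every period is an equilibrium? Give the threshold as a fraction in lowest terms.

Harker; δ ≥ 23/51

Harker's threshold: (77−54)/(77−26) = 23/51.
Boreal's threshold: (82−73)/(82−33) = 9/49.
23/51 > 9/49, so Harker binds and δ* = 23/51.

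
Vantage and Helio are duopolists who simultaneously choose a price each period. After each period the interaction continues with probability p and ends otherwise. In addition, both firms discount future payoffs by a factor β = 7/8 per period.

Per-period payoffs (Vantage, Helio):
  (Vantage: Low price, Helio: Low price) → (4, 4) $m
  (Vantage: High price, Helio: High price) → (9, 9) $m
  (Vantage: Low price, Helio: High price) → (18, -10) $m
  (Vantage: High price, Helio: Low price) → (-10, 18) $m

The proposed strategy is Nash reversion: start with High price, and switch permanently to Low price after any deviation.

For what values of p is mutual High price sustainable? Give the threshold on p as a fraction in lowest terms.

Expected continuation weight on next period's payoff is β·p = 7/8·p, which plays the role of the discount factor.
Cooperation requires 7/8·p ≥ (18−9)/(18−4) = 9/14, hence p ≥ 36/49.

36/49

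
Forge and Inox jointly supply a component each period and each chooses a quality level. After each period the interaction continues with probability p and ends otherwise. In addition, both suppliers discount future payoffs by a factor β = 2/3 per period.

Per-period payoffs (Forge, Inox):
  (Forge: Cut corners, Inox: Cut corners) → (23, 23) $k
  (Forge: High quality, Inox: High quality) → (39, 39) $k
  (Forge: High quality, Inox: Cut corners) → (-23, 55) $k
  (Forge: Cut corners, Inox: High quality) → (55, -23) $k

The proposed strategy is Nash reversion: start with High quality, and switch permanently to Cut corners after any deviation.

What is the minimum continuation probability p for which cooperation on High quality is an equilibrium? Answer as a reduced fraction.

Expected continuation weight on next period's payoff is β·p = 2/3·p, which plays the role of the discount factor.
Cooperation requires 2/3·p ≥ (55−39)/(55−23) = 1/2, hence p ≥ 3/4.

3/4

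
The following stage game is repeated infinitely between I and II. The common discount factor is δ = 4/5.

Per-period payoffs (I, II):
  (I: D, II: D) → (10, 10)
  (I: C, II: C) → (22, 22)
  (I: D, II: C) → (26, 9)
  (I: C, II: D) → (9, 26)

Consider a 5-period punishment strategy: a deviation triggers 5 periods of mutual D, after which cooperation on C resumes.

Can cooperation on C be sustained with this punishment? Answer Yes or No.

Yes

Comparing payoff streams over the 6 periods until play realigns: cooperate → 22(1+δ+…+δ^5); deviate → 26 + 10(δ+…+δ^5).
Cooperation is sustained iff (22−10)(δ+…+δ^5) ≥ 26−22.
δ+…+δ^5 = 4/5·(1−(4/5)^5)/(1−4/5) = 2.6893, and (26−22)/(22−10) = 0.3333.
2.6893 ≥ 0.3333, so cooperation is sustainable.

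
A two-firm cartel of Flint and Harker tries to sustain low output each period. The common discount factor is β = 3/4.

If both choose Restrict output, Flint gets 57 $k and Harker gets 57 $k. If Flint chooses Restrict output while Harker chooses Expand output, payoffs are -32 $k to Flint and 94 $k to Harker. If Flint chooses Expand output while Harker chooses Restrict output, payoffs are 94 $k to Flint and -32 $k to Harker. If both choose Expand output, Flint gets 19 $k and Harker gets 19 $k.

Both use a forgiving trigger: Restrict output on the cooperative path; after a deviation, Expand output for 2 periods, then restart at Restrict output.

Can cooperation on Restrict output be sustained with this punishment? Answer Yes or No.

IC: β+…+β^2 ≥ (94−57)/(57−19) = 37/38.
At β = 3/4: partial sum = 1.3125 ≥ 0.9737. Cooperation sustainable.

Yes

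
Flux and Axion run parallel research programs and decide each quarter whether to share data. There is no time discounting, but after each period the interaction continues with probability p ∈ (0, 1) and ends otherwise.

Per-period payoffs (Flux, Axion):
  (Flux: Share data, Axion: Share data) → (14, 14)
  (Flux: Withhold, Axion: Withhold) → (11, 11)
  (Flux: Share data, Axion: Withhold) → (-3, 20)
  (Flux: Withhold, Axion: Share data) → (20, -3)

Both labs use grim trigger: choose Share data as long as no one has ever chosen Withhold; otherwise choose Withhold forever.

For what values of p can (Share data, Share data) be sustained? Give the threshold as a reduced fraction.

With no time discounting, the continuation probability p plays the role of the discount factor.
Grim-trigger IC: 14/(1−p) ≥ 20 + 11p/(1−p) ⇒ p ≥ (20−14)/(20−11) = 2/3.

2/3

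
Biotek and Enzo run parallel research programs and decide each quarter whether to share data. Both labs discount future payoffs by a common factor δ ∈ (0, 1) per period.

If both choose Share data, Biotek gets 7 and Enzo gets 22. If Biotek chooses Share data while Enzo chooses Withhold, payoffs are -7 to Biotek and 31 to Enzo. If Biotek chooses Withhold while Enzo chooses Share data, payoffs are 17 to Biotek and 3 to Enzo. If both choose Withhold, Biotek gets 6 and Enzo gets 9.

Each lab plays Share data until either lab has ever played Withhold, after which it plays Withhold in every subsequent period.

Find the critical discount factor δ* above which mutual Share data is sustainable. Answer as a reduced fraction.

10/11

For Biotek: deviation gain 17−7 = 10, per-period punishment loss 7−6 = 1. IC gives δ ≥ 10/11.
For Enzo: gain 9, loss 13 per period, so δ ≥ 9/22.
The tighter constraint is Biotek's, so cooperation needs δ ≥ 10/11.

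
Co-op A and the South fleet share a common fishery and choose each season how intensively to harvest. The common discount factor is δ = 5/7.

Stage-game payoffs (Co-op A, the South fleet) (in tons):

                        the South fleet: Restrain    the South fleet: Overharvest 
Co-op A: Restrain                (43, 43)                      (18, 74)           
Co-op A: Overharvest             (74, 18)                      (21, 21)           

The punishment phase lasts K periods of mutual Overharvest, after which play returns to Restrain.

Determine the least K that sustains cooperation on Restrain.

Need Σ_{k=1}^{K} δ^k ≥ (74−43)/(43−21) = 1.4091 at δ = 5/7.
At K = 2 the sum is 1.2245 < 1.4091; at K = 3 it is 1.5889 ≥ 1.4091.
So the minimum punishment length is K = 3.

3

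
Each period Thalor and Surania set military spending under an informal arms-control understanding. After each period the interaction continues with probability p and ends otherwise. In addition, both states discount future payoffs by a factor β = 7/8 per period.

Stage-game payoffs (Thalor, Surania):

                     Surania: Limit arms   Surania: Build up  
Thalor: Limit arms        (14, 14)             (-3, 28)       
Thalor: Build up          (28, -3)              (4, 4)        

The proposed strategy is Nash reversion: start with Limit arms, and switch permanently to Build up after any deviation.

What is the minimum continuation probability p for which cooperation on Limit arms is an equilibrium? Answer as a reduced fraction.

With continuation probability p and discount β, the effective per-period discount factor is βp.
Grim-trigger IC: βp ≥ (28−14)/(28−4) = 7/12.
So p ≥ (7/12)/(7/8) = 2/3.

2/3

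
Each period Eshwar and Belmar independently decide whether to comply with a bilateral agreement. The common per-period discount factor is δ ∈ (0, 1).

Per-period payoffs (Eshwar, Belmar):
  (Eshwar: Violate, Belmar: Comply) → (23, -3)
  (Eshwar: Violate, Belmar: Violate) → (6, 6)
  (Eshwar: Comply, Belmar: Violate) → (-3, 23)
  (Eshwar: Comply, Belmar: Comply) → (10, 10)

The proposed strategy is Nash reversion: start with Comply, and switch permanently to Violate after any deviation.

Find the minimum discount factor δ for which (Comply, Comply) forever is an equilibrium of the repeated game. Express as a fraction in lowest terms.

13/17

Cooperation forever yields 10 each period: 10/(1−δ).
Deviating yields 23 once, then 6 forever: 23 + 6δ/(1−δ).
No profitable deviation requires 10/(1−δ) ≥ 23 + 6δ/(1−δ).
Multiplying by (1−δ): 10 ≥ 23(1−δ) + 6δ = 23 − 17δ.
So 17δ ≥ 13, i.e. δ ≥ 13/17.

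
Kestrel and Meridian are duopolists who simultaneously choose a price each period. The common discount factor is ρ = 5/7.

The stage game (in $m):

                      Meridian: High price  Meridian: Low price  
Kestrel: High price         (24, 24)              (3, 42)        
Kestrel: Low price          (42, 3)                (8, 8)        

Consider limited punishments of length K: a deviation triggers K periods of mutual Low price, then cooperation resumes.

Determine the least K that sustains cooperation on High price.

2

Need Σ_{k=1}^{K} ρ^k ≥ (42−24)/(24−8) = 1.1250 at ρ = 5/7.
At K = 1 the sum is 0.7143 < 1.1250; at K = 2 it is 1.2245 ≥ 1.1250.
So the minimum punishment length is K = 2.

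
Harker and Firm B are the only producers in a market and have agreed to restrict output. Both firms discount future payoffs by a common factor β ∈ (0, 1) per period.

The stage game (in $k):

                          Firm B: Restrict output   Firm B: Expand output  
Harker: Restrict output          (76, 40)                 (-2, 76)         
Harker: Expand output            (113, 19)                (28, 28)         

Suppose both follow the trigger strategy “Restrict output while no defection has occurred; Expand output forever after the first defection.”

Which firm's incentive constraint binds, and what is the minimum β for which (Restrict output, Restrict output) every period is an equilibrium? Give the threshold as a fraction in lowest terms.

Harker's threshold: (113−76)/(113−28) = 37/85.
Firm B's threshold: (76−40)/(76−28) = 3/4.
37/85 < 3/4, so Firm B binds and β* = 3/4.

Firm B; β ≥ 3/4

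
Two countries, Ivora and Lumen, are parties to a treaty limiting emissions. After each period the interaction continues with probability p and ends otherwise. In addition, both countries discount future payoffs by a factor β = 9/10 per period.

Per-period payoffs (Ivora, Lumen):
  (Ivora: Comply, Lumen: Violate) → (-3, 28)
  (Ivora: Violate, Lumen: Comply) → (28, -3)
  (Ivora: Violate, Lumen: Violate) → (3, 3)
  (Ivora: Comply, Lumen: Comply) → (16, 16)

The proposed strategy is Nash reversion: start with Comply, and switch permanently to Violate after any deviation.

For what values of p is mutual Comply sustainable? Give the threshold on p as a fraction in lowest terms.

8/15

Expected continuation weight on next period's payoff is β·p = 9/10·p, which plays the role of the discount factor.
Cooperation requires 9/10·p ≥ (28−16)/(28−3) = 12/25, hence p ≥ 8/15.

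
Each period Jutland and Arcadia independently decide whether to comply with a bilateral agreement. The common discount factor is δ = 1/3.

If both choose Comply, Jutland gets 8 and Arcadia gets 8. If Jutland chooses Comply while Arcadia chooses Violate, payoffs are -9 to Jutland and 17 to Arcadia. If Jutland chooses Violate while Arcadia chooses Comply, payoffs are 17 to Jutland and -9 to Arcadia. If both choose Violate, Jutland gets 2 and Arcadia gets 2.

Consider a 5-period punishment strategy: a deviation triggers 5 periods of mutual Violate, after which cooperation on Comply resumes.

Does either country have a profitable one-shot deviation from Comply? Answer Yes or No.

Yes

IC: δ+…+δ^5 ≥ (17−8)/(8−2) = 3/2.
At δ = 1/3: partial sum = 0.4979 < 1.5000. Cooperation not sustainable.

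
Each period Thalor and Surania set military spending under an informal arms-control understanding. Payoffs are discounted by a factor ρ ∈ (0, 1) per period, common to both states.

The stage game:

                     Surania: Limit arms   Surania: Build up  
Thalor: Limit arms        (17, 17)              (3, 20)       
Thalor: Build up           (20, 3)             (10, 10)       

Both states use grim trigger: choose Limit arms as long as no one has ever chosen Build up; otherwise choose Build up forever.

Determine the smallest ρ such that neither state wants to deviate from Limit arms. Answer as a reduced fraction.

3/10

17/(1−ρ) ≥ 20 + 10ρ/(1−ρ)
17 ≥ 20 − 10ρ
ρ ≥ 3/10.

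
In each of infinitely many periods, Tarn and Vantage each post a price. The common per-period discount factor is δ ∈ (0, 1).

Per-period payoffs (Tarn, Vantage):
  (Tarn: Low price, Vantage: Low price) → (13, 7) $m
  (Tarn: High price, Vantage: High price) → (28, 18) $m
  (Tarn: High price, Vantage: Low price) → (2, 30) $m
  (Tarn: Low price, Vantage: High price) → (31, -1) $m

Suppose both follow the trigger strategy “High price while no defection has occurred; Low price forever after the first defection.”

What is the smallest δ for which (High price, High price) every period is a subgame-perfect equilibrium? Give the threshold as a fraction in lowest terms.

Tarn: cooperation gives 28 each period; deviation gives 31 once then 13 forever.
  28/(1−δ) ≥ 31 + 13δ/(1−δ) ⇒ δ ≥ 3/18 = 1/6.
Vantage: cooperation gives 18 each period; deviation gives 30 once then 7 forever.
  δ ≥ 12/23.
Both must hold, so the binding constraint is Vantage's: δ ≥ 12/23.

12/23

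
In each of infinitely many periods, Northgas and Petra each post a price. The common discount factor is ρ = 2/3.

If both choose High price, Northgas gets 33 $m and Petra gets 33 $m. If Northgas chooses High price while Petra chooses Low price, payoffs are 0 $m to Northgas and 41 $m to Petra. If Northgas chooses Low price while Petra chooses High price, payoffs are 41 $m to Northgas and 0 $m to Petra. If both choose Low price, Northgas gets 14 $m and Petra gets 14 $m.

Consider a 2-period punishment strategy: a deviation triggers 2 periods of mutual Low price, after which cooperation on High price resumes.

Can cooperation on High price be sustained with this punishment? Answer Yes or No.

Yes

A one-shot deviation gives 41 now, then 14 for 2 periods, then back to 33.
Gain from deviating: (41−33) today; loss: (33−14) in each of the next 2 periods.
No-deviation condition: (33−14)(ρ+…+ρ^2) ≥ 41−33, i.e. ρ+…+ρ^2 ≥ 8/19.
At ρ = 2/3: ρ+…+ρ^2 = 1.1111 ≥ 0.4211.
So cooperation is sustainable.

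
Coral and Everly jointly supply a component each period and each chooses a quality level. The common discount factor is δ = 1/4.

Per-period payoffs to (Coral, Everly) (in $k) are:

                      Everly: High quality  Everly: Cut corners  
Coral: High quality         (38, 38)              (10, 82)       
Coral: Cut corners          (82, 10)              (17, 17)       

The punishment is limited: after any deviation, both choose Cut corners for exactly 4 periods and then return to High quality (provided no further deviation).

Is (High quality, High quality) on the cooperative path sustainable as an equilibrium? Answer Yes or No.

IC: δ+…+δ^4 ≥ (82−38)/(38−17) = 44/21.
At δ = 1/4: partial sum = 0.3320 < 2.0952. Cooperation not sustainable.

No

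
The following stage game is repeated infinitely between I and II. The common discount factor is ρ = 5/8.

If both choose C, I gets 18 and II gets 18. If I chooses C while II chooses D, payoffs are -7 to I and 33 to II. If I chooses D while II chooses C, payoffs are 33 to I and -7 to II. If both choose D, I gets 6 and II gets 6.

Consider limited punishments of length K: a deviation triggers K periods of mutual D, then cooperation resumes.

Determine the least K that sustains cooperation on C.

Need Σ_{k=1}^{K} ρ^k ≥ (33−18)/(18−6) = 1.2500 at ρ = 5/8.
At K = 2 the sum is 1.0156 < 1.2500; at K = 3 it is 1.2598 ≥ 1.2500.
So the minimum punishment length is K = 3.

3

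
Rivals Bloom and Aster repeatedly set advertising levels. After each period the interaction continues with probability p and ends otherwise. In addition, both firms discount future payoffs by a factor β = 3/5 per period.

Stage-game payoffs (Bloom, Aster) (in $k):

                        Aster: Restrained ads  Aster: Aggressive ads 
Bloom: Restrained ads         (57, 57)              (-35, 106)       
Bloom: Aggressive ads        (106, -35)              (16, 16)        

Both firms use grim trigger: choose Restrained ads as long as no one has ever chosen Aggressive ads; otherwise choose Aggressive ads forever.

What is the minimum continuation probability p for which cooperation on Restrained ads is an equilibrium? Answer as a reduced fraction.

With continuation probability p and discount β, the effective per-period discount factor is βp.
Grim-trigger IC: βp ≥ (106−57)/(106−16) = 49/90.
So p ≥ (49/90)/(3/5) = 49/54.

49/54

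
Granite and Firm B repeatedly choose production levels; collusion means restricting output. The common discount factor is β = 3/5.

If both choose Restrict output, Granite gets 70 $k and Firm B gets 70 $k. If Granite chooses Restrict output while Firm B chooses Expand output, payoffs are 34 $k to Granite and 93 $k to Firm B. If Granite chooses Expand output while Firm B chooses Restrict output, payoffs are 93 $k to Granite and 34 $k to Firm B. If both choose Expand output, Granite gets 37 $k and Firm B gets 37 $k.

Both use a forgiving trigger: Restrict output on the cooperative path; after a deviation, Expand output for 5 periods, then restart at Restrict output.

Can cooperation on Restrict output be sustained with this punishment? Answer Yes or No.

A one-shot deviation gives 93 now, then 37 for 5 periods, then back to 70.
Gain from deviating: (93−70) today; loss: (70−37) in each of the next 5 periods.
No-deviation condition: (70−37)(β+…+β^5) ≥ 93−70, i.e. β+…+β^5 ≥ 23/33.
At β = 3/5: β+…+β^5 = 1.3834 ≥ 0.6970.
So cooperation is sustainable.

Yes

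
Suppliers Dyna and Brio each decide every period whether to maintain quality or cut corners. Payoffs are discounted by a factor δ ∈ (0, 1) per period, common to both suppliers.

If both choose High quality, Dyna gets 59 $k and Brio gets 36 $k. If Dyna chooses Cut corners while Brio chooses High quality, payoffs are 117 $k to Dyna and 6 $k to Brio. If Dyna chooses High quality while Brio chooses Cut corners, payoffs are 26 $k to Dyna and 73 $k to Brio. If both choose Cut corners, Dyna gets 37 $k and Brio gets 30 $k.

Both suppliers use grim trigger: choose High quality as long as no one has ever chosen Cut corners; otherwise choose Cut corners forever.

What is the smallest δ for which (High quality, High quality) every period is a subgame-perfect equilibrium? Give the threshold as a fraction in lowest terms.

37/43

For Dyna: deviation gain 117−59 = 58, per-period punishment loss 59−37 = 22. IC gives δ ≥ 58/80 = 29/40.
For Brio: gain 37, loss 6 per period, so δ ≥ 37/43.
The tighter constraint is Brio's, so cooperation needs δ ≥ 37/43.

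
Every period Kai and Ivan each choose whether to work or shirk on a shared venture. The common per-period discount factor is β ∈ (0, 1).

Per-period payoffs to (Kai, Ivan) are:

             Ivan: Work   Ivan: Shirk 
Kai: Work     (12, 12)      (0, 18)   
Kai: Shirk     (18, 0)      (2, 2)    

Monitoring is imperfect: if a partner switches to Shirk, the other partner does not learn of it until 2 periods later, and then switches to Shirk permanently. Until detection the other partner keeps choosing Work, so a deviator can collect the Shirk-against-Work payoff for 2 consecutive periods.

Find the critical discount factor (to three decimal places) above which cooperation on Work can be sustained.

Deviating for the 2 undetected periods gains 18−12 = 6 per period over cooperation, then loses 12−2 = 10 per period forever once punishment starts.
Gain: 6(1 + β + … + β^1); loss: 10·β^2/(1−β).
No profitable deviation ⇔ 6(1−β^2) ≤ 10·β^2, i.e. β^2 ≥ 6/(6+10) = 3/8.
Hence β ≥ (3/8)^(1/2) ≈ 0.612.

0.612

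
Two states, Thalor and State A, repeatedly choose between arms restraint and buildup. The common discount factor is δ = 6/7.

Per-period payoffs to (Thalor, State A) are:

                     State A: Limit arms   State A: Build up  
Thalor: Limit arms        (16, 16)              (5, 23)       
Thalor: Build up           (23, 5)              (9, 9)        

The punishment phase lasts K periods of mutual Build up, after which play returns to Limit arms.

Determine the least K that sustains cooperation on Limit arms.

2

Need Σ_{k=1}^{K} δ^k ≥ (23−16)/(16−9) = 1.0000 at δ = 6/7.
At K = 1 the sum is 0.8571 < 1.0000; at K = 2 it is 1.5918 ≥ 1.0000.
So the minimum punishment length is K = 2.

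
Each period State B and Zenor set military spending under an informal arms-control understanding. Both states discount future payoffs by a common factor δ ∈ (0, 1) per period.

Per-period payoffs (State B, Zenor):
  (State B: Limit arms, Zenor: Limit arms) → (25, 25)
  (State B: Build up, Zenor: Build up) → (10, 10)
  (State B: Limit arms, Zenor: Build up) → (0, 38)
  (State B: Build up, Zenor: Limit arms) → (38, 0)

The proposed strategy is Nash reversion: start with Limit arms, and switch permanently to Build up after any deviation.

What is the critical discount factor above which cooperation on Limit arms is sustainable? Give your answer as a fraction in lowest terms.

13/28

One-period gain from deviating is 38 − 25 = 13. The loss is 25 − 10 = 15 in every subsequent period, with present value 15·δ/(1−δ).
Deviation is unprofitable when 15·δ/(1−δ) ≥ 13, i.e. δ/(1−δ) ≥ 13/15.
Equivalently δ ≥ 13/(13+15) = 13/28.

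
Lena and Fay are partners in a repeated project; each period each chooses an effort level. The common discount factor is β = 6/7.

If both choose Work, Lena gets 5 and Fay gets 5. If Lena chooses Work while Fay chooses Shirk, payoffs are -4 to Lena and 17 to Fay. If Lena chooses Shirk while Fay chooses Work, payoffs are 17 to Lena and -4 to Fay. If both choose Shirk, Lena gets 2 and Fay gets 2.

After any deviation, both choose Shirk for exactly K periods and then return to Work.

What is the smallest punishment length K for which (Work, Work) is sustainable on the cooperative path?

8

No profitable deviation requires (5−2)(β+…+β^K) ≥ 17−5, i.e. β+…+β^K ≥ 4 ≈ 4.0000.
With β = 6/7, the partial sums are K=1: 0.8571, K=2: 1.5918, …, K=6: 3.6206, K=7: 3.9605, K=8: 4.2519.
K = 8 is the first length at which the sum reaches 4.0000.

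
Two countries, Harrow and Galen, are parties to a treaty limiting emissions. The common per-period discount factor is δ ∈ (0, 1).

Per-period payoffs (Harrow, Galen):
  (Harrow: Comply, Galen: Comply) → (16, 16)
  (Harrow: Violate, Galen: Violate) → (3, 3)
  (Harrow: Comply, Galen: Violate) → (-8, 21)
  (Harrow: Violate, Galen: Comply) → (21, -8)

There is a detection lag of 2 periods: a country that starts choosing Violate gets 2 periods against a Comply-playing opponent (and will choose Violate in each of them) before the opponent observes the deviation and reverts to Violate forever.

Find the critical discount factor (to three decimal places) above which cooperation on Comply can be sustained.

The best deviation is to choose Violate for all 2 undetected periods, earning 21 each, then 3 forever once detected.
Deviation value: 21(1−δ^2)/(1−δ) + 3δ^2/(1−δ); cooperation value: 16/(1−δ).
IC: 16 ≥ 21(1−δ^2) + 3δ^2 = 21 − 18δ^2.
So δ^2 ≥ 5/18, giving δ ≥ (5/18)^(1/2) ≈ 0.527.

0.527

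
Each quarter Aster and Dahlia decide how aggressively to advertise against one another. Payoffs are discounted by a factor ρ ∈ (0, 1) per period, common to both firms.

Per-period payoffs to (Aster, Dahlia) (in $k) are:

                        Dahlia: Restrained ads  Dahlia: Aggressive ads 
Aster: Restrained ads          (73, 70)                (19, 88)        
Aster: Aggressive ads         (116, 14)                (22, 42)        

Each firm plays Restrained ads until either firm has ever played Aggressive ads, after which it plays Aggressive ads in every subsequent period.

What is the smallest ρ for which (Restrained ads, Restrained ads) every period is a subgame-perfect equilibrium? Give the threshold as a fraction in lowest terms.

43/94

Aster: cooperation gives 73 each period; deviation gives 116 once then 22 forever.
  73/(1−ρ) ≥ 116 + 22ρ/(1−ρ) ⇒ ρ ≥ 43/94.
Dahlia: cooperation gives 70 each period; deviation gives 88 once then 42 forever.
  ρ ≥ 18/46 = 9/23.
Both must hold, so the binding constraint is Aster's: ρ ≥ 43/94.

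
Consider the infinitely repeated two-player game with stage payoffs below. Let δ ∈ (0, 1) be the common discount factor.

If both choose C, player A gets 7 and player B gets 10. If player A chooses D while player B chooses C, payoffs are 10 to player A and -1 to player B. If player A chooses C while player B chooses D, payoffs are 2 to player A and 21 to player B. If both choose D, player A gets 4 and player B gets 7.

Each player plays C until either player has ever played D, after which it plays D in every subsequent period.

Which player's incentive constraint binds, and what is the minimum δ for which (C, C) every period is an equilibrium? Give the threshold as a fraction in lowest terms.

For player A: deviation gain 10−7 = 3, per-period punishment loss 7−4 = 3. IC gives δ ≥ 3/6 = 1/2.
For player B: gain 11, loss 3 per period, so δ ≥ 11/14.
The tighter constraint is player B's, so cooperation needs δ ≥ 11/14.

player B; δ ≥ 11/14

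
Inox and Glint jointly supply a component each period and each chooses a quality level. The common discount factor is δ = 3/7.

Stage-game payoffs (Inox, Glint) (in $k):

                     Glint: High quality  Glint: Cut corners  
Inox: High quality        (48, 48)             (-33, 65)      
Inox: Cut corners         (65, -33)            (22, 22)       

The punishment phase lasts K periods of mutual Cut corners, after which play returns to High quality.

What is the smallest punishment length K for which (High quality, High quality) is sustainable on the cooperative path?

Need Σ_{k=1}^{K} δ^k ≥ (65−48)/(48−22) = 0.6538 at δ = 3/7.
At K = 2 the sum is 0.6122 < 0.6538; at K = 3 it is 0.6910 ≥ 0.6538.
So the minimum punishment length is K = 3.

3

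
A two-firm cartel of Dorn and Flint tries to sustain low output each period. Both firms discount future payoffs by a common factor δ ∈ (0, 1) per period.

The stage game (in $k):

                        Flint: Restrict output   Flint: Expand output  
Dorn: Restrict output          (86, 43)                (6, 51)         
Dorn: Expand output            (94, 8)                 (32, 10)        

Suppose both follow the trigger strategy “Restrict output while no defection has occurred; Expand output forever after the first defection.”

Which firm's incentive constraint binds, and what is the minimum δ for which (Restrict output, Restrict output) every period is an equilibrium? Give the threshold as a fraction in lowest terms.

Dorn: cooperation gives 86 each period; deviation gives 94 once then 32 forever.
  86/(1−δ) ≥ 94 + 32δ/(1−δ) ⇒ δ ≥ 8/62 = 4/31.
Flint: cooperation gives 43 each period; deviation gives 51 once then 10 forever.
  δ ≥ 8/41.
Both must hold, so the binding constraint is Flint's: δ ≥ 8/41.

Flint; δ ≥ 8/41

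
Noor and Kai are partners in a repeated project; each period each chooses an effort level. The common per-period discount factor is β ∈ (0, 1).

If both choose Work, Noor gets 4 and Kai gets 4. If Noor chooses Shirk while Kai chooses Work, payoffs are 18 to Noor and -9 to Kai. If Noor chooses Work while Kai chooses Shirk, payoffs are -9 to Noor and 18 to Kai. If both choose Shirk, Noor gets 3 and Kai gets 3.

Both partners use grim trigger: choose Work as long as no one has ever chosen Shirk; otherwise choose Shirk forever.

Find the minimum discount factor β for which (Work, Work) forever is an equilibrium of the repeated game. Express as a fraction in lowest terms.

14/15

Cooperation forever yields 4 each period: 4/(1−β).
Deviating yields 18 once, then 3 forever: 18 + 3β/(1−β).
No profitable deviation requires 4/(1−β) ≥ 18 + 3β/(1−β).
Multiplying by (1−β): 4 ≥ 18(1−β) + 3β = 18 − 15β.
So 15β ≥ 14, i.e. β ≥ 14/15.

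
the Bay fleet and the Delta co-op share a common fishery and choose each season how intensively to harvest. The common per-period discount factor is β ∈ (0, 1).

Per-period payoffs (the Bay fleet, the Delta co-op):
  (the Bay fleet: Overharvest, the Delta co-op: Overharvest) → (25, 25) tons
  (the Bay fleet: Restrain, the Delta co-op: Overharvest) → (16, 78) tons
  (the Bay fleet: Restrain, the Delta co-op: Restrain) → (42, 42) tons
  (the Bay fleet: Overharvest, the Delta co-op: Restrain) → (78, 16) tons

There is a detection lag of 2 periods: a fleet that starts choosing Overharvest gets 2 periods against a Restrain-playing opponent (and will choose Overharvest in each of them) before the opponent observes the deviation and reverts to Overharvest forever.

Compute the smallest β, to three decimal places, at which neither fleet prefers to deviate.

The best deviation is to choose Overharvest for all 2 undetected periods, earning 78 each, then 25 forever once detected.
Deviation value: 78(1−β^2)/(1−β) + 25β^2/(1−β); cooperation value: 42/(1−β).
IC: 42 ≥ 78(1−β^2) + 25β^2 = 78 − 53β^2.
So β^2 ≥ 36/53, giving β ≥ (36/53)^(1/2) ≈ 0.824.

0.824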